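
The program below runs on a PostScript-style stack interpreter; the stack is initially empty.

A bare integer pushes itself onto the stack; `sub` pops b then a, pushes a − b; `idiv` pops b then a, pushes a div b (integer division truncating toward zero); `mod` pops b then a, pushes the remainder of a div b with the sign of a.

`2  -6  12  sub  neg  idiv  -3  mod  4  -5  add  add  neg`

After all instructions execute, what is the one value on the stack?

2    → [2]
-6   → [2, -6]
12   → [2, -6, 12]
sub  → [2, -18]
neg  → [2, 18]
idiv → [0]
-3   → [0, -3]
mod  → [0]
4    → [0, 4]
-5   → [0, 4, -5]
add  → [0, -1]
add  → [-1]
neg  → [1]

1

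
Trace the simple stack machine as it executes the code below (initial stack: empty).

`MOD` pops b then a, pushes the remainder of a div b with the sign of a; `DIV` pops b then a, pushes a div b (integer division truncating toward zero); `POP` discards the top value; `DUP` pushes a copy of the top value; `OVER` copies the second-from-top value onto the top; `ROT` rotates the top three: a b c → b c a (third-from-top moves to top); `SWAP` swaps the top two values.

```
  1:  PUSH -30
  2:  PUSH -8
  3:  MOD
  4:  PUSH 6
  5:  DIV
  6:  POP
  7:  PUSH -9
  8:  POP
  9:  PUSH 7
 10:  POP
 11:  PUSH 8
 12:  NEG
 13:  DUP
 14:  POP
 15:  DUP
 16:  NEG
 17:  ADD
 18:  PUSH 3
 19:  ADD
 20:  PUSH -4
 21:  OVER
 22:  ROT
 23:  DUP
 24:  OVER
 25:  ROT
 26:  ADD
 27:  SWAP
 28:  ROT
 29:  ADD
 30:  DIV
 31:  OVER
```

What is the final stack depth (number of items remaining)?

3

PUSH -30 -> [-30]
PUSH -8  -> [-30, -8]
MOD      -> [-6]
PUSH 6   -> [-6, 6]
DIV      -> [-1]
POP      -> []
PUSH -9  -> [-9]
POP      -> []
PUSH 7   -> [7]
POP      -> []
PUSH 8   -> [8]
NEG      -> [-8]
DUP      -> [-8, -8]
POP      -> [-8]
DUP      -> [-8, -8]
NEG      -> [-8, 8]
ADD      -> [0]
PUSH 3   -> [0, 3]
ADD      -> [3]
PUSH -4  -> [3, -4]
OVER     -> [3, -4, 3]
ROT      -> [-4, 3, 3]
DUP      -> [-4, 3, 3, 3]
OVER     -> [-4, 3, 3, 3, 3]
ROT      -> [-4, 3, 3, 3, 3]
ADD      -> [-4, 3, 3, 6]
SWAP     -> [-4, 3, 6, 3]
ROT      -> [-4, 6, 3, 3]
ADD      -> [-4, 6, 6]
DIV      -> [-4, 1]
OVER     -> [-4, 1, -4]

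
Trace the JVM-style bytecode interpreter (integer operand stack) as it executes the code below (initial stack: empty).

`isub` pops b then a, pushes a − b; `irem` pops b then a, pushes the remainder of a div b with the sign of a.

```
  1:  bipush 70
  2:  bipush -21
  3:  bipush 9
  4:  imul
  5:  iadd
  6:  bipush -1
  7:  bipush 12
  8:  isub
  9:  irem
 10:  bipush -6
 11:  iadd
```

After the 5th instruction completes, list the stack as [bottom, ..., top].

bipush 70  -> 70
bipush -21 -> 70 -21
bipush 9   -> 70 -21 9
imul       -> 70 -189
iadd       -> -119

[-119]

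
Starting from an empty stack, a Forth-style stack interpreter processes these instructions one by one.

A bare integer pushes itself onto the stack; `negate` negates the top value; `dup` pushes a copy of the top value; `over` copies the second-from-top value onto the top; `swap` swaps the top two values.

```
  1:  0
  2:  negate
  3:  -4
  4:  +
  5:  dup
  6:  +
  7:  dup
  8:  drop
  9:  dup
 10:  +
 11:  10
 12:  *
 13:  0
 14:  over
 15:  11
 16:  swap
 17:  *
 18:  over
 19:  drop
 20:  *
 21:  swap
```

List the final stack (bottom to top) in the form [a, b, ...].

0      -> [0]
negate -> [0]
-4     -> [0, -4]
+      -> [-4]
dup    -> [-4, -4]
+      -> [-8]
dup    -> [-8, -8]
drop   -> [-8]
dup    -> [-8, -8]
+      -> [-16]
10     -> [-16, 10]
*      -> [-160]
0      -> [-160, 0]
over   -> [-160, 0, -160]
11     -> [-160, 0, -160, 11]
swap   -> [-160, 0, 11, -160]
*      -> [-160, 0, -1760]
over   -> [-160, 0, -1760, 0]
drop   -> [-160, 0, -1760]
*      -> [-160, 0]
swap   -> [0, -160]

[0, -160]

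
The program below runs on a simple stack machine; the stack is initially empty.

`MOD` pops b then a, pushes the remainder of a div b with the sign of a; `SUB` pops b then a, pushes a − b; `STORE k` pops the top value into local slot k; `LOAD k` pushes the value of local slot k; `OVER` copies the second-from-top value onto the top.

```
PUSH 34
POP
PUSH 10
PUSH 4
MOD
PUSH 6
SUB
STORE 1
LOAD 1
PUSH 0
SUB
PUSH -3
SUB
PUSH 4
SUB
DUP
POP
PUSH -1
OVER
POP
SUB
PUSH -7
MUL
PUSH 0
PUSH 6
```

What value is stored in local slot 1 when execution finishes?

PUSH 34 → 34
POP     → (empty)
PUSH 10 → 10
PUSH 4  → 10 4
MOD     → 2
PUSH 6  → 2 6
SUB     → -4
STORE 1 → (empty)
LOAD 1  → -4
PUSH 0  → -4 0
SUB     → -4
PUSH -3 → -4 -3
SUB     → -1
PUSH 4  → -1 4
SUB     → -5
DUP     → -5 -5
POP     → -5
PUSH -1 → -5 -1
OVER    → -5 -1 -5
POP     → -5 -1
SUB     → -4
PUSH -7 → -4 -7
MUL     → 28
PUSH 0  → 28 0
PUSH 6  → 28 0 6

-4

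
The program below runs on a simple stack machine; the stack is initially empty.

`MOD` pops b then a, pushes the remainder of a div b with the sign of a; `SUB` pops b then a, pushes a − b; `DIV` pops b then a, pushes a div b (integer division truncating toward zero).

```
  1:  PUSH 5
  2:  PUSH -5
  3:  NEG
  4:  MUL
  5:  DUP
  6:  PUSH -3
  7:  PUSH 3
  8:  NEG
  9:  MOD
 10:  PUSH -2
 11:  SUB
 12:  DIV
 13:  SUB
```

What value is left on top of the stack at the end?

13

PUSH 5  -> 5
PUSH -5 -> 5 -5
NEG     -> 5 5
MUL     -> 25
DUP     -> 25 25
PUSH -3 -> 25 25 -3
PUSH 3  -> 25 25 -3 3
NEG     -> 25 25 -3 -3
MOD     -> 25 25 0
PUSH -2 -> 25 25 0 -2
SUB     -> 25 25 2
DIV     -> 25 12
SUB     -> 13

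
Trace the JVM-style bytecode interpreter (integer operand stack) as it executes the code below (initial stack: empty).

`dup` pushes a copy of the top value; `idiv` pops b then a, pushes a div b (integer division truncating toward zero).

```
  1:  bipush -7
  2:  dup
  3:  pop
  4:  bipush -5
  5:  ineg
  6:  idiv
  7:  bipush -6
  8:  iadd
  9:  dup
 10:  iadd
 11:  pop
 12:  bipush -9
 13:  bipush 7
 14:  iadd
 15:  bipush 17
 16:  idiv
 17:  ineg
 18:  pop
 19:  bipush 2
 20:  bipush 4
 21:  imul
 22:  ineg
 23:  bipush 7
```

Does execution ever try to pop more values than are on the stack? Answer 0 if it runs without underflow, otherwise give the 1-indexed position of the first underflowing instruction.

bipush -7 : -7
dup       : -7 -7
pop       : -7
bipush -5 : -7 -5
ineg      : -7 5
idiv      : -1
bipush -6 : -1 -6
iadd      : -7
dup       : -7 -7
iadd      : -14
pop       : (empty)
bipush -9 : -9
bipush 7  : -9 7
iadd      : -2
bipush 17 : -2 17
idiv      : 0
ineg      : 0
pop       : (empty)
bipush 2  : 2
bipush 4  : 2 4
imul      : 8
ineg      : -8
bipush 7  : -8 7

0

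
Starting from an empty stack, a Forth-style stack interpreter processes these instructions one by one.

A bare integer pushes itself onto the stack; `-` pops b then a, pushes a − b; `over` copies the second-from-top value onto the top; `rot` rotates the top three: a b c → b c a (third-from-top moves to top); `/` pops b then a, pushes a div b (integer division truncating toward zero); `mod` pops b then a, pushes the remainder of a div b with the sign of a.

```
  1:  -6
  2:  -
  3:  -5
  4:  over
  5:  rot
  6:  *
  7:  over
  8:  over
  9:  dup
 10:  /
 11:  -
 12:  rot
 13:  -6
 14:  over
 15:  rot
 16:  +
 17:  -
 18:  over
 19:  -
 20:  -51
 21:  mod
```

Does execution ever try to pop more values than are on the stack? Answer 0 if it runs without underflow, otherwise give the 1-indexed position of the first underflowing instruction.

2

-6 -> [-6]
-  — needs 2 operands, stack has 1 → underflow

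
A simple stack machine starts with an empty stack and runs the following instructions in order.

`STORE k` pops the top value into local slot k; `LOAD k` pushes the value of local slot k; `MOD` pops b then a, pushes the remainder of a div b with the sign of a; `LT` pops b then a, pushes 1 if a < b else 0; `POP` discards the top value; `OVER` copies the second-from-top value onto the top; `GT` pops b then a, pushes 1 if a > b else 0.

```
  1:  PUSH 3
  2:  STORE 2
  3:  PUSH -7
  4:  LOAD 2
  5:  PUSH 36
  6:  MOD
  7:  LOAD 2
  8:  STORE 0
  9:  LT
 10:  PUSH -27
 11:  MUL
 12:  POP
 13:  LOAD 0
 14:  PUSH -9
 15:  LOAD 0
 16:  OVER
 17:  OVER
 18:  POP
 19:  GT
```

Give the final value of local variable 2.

PUSH 3   : 3
STORE 2  : (empty)
PUSH -7  : -7
LOAD 2   : -7 3
PUSH 36  : -7 3 36
MOD      : -7 3
LOAD 2   : -7 3 3
STORE 0  : -7 3
LT       : 1
PUSH -27 : 1 -27
MUL      : -27
POP      : (empty)
LOAD 0   : 3
PUSH -9  : 3 -9
LOAD 0   : 3 -9 3
OVER     : 3 -9 3 -9
OVER     : 3 -9 3 -9 3
POP      : 3 -9 3 -9
GT       : 3 -9 1

3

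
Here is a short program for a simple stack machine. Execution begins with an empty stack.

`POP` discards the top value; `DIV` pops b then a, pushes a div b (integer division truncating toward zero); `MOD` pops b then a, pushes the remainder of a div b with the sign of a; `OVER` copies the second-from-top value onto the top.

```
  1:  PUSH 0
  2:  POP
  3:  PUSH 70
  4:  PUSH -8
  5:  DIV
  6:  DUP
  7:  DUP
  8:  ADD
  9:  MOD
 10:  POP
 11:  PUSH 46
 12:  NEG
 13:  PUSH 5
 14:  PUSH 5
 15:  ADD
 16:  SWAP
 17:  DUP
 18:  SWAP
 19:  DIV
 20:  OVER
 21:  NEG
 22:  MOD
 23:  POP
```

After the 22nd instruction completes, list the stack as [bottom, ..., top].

PUSH 0  → [0]
POP     → []
PUSH 70 → [70]
PUSH -8 → [70, -8]
DIV     → [-8]
DUP     → [-8, -8]
DUP     → [-8, -8, -8]
ADD     → [-8, -16]
MOD     → [-8]
POP     → []
PUSH 46 → [46]
NEG     → [-46]
PUSH 5  → [-46, 5]
PUSH 5  → [-46, 5, 5]
ADD     → [-46, 10]
SWAP    → [10, -46]
DUP     → [10, -46, -46]
SWAP    → [10, -46, -46]
DIV     → [10, 1]
OVER    → [10, 1, 10]
NEG     → [10, 1, -10]
MOD     → [10, 1]

[10, 1]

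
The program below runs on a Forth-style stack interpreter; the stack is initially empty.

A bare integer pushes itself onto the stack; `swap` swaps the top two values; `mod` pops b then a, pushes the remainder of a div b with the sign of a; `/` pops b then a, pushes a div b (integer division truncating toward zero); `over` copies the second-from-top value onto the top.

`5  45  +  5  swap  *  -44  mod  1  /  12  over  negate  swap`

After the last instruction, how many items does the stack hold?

5      : [5]
45     : [5, 45]
+      : [50]
5      : [50, 5]
swap   : [5, 50]
*      : [250]
-44    : [250, -44]
mod    : [30]
1      : [30, 1]
/      : [30]
12     : [30, 12]
over   : [30, 12, 30]
negate : [30, 12, -30]
swap   : [30, -30, 12]

3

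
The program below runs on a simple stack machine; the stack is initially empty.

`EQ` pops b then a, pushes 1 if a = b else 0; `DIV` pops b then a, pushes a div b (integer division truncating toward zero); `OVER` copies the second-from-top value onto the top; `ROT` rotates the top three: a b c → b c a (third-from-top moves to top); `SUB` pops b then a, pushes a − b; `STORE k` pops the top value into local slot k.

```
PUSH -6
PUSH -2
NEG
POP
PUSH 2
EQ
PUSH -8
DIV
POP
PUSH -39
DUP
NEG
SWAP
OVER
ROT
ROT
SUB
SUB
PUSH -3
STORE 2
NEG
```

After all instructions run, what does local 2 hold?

PUSH -6  → -6
PUSH -2  → -6 -2
NEG      → -6 2
POP      → -6
PUSH 2   → -6 2
EQ       → 0
PUSH -8  → 0 -8
DIV      → 0
POP      → (empty)
PUSH -39 → -39
DUP      → -39 -39
NEG      → -39 39
SWAP     → 39 -39
OVER     → 39 -39 39
ROT      → -39 39 39
ROT      → 39 39 -39
SUB      → 39 78
SUB      → -39
PUSH -3  → -39 -3
STORE 2  → -39
NEG      → 39

-3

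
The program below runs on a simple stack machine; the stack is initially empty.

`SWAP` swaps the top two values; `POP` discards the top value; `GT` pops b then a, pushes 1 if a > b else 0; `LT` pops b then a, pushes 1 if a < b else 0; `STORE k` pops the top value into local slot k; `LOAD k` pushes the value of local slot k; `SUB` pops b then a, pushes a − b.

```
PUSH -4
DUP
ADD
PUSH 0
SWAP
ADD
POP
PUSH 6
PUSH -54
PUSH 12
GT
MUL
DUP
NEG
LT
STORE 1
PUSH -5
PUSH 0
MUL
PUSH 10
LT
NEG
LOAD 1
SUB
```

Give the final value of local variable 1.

PUSH -4  → -4
DUP      → -4 -4
ADD      → -8
PUSH 0   → -8 0
SWAP     → 0 -8
ADD      → -8
POP      → (empty)
PUSH 6   → 6
PUSH -54 → 6 -54
PUSH 12  → 6 -54 12
GT       → 6 0
MUL      → 0
DUP      → 0 0
NEG      → 0 0
LT       → 0
STORE 1  → (empty)
PUSH -5  → -5
PUSH 0   → -5 0
MUL      → 0
PUSH 10  → 0 10
LT       → 1
NEG      → -1
LOAD 1   → -1 0
SUB      → -1

0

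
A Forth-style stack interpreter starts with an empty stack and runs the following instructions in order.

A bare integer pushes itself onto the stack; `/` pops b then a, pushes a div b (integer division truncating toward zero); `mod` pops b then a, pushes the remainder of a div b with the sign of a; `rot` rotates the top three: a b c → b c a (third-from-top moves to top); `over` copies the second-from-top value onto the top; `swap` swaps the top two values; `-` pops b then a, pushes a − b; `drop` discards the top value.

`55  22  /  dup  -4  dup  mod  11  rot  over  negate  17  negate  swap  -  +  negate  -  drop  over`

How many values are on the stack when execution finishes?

55     -> [55]
22     -> [55, 22]
/      -> [2]
dup    -> [2, 2]
-4     -> [2, 2, -4]
dup    -> [2, 2, -4, -4]
mod    -> [2, 2, 0]
11     -> [2, 2, 0, 11]
rot    -> [2, 0, 11, 2]
over   -> [2, 0, 11, 2, 11]
negate -> [2, 0, 11, 2, -11]
17     -> [2, 0, 11, 2, -11, 17]
negate -> [2, 0, 11, 2, -11, -17]
swap   -> [2, 0, 11, 2, -17, -11]
-      -> [2, 0, 11, 2, -6]
+      -> [2, 0, 11, -4]
negate -> [2, 0, 11, 4]
-      -> [2, 0, 7]
drop   -> [2, 0]
over   -> [2, 0, 2]

3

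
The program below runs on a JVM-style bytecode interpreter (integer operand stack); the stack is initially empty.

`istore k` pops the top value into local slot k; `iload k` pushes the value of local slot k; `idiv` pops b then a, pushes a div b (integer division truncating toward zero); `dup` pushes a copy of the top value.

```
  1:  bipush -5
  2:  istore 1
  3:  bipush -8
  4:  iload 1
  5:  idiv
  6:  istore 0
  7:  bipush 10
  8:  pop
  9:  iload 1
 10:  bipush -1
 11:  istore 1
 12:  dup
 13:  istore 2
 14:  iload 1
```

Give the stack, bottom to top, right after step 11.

[-5]

bipush -5 → -5
istore 1  → (empty)
bipush -8 → -8
iload 1   → -8 -5
idiv      → 1
istore 0  → (empty)
bipush 10 → 10
pop       → (empty)
iload 1   → -5
bipush -1 → -5 -1
istore 1  → -5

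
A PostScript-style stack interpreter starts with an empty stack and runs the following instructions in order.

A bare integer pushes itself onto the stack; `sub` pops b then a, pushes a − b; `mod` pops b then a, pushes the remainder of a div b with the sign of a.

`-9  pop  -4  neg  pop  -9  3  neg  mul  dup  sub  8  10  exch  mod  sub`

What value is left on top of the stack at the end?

-9    [-9]
pop   []
-4    [-4]
neg   [4]
pop   []
-9    [-9]
3     [-9, 3]
neg   [-9, -3]
mul   [27]
dup   [27, 27]
sub   [0]
8     [0, 8]
10    [0, 8, 10]
exch  [0, 10, 8]
mod   [0, 2]
sub   [-2]

-2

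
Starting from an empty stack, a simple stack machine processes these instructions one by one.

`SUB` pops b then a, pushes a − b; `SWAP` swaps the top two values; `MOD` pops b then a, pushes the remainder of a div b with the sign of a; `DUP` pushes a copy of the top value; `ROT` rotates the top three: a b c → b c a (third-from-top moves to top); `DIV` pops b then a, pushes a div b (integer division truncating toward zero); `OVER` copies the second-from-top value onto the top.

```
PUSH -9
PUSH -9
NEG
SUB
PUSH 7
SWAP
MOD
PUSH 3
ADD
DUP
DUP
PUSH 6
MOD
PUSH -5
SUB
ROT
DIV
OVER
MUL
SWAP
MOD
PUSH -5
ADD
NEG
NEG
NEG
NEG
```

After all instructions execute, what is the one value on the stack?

-5

PUSH -9 -> [-9]
PUSH -9 -> [-9, -9]
NEG     -> [-9, 9]
SUB     -> [-18]
PUSH 7  -> [-18, 7]
SWAP    -> [7, -18]
MOD     -> [7]
PUSH 3  -> [7, 3]
ADD     -> [10]
DUP     -> [10, 10]
DUP     -> [10, 10, 10]
PUSH 6  -> [10, 10, 10, 6]
MOD     -> [10, 10, 4]
PUSH -5 -> [10, 10, 4, -5]
SUB     -> [10, 10, 9]
ROT     -> [10, 9, 10]
DIV     -> [10, 0]
OVER    -> [10, 0, 10]
MUL     -> [10, 0]
SWAP    -> [0, 10]
MOD     -> [0]
PUSH -5 -> [0, -5]
ADD     -> [-5]
NEG     -> [5]
NEG     -> [-5]
NEG     -> [5]
NEG     -> [-5]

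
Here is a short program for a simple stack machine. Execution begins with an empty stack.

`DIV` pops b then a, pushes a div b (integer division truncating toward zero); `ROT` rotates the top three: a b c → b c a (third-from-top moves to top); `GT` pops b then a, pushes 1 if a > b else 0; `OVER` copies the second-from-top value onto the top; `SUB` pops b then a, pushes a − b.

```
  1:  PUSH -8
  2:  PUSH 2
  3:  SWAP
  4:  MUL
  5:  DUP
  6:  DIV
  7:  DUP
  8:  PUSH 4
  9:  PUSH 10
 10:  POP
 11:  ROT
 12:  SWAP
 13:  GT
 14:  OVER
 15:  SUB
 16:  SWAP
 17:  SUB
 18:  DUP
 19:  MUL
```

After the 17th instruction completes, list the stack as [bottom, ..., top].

PUSH -8 -> [-8]
PUSH 2  -> [-8, 2]
SWAP    -> [2, -8]
MUL     -> [-16]
DUP     -> [-16, -16]
DIV     -> [1]
DUP     -> [1, 1]
PUSH 4  -> [1, 1, 4]
PUSH 10 -> [1, 1, 4, 10]
POP     -> [1, 1, 4]
ROT     -> [1, 4, 1]
SWAP    -> [1, 1, 4]
GT      -> [1, 0]
OVER    -> [1, 0, 1]
SUB     -> [1, -1]
SWAP    -> [-1, 1]
SUB     -> [-2]

[-2]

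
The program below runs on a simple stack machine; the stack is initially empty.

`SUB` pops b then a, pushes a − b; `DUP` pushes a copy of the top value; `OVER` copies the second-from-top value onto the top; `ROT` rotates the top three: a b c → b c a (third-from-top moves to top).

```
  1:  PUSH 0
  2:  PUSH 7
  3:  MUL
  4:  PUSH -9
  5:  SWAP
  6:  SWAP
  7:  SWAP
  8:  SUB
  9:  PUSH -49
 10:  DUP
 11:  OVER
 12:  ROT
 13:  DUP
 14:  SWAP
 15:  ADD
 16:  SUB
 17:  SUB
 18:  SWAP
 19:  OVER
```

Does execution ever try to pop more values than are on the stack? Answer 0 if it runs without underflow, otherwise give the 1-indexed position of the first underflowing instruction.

PUSH 0   -> 0
PUSH 7   -> 0 7
MUL      -> 0
PUSH -9  -> 0 -9
SWAP     -> -9 0
SWAP     -> 0 -9
SWAP     -> -9 0
SUB      -> -9
PUSH -49 -> -9 -49
DUP      -> -9 -49 -49
OVER     -> -9 -49 -49 -49
ROT      -> -9 -49 -49 -49
DUP      -> -9 -49 -49 -49 -49
SWAP     -> -9 -49 -49 -49 -49
ADD      -> -9 -49 -49 -98
SUB      -> -9 -49 49
SUB      -> -9 -98
SWAP     -> -98 -9
OVER     -> -98 -9 -98

0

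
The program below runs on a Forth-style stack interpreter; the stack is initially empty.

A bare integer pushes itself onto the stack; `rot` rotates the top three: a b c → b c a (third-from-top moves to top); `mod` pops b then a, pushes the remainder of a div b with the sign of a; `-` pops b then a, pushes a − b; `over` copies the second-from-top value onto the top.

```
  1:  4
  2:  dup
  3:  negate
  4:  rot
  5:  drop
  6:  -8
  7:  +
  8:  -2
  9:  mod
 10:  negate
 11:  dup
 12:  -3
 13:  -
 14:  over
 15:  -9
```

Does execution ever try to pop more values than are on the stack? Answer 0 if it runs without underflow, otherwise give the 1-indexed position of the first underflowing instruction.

4       [4]
dup     [4, 4]
negate  [4, -4]
rot  — needs 3 operands, stack has 2 → underflow

4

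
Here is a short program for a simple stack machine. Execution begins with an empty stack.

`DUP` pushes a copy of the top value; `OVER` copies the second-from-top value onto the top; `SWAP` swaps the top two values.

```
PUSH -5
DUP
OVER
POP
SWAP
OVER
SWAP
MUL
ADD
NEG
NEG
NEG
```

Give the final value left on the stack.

PUSH -5 : [-5]
DUP     : [-5, -5]
OVER    : [-5, -5, -5]
POP     : [-5, -5]
SWAP    : [-5, -5]
OVER    : [-5, -5, -5]
SWAP    : [-5, -5, -5]
MUL     : [-5, 25]
ADD     : [20]
NEG     : [-20]
NEG     : [20]
NEG     : [-20]

-20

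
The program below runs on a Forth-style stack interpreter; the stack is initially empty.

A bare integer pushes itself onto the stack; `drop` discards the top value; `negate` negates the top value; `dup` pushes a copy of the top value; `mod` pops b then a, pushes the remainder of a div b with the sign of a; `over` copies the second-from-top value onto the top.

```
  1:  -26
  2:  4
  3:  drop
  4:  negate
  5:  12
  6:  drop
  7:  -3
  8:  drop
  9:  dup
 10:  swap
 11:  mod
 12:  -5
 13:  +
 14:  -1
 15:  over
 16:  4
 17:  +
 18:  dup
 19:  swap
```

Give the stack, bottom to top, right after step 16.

-26     -26
4       -26 4
drop    -26
negate  26
12      26 12
drop    26
-3      26 -3
drop    26
dup     26 26
swap    26 26
mod     0
-5      0 -5
+       -5
-1      -5 -1
over    -5 -1 -5
4       -5 -1 -5 4

[-5, -1, -5, 4]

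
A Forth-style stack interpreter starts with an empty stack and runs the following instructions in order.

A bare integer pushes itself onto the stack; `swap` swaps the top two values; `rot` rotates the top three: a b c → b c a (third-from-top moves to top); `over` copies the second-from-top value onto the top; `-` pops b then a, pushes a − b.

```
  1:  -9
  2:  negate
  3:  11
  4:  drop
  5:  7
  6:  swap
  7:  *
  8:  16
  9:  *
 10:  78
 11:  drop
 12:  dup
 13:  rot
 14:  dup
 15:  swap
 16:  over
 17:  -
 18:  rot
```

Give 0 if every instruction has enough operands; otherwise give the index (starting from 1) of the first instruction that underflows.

-9     → -9
negate → 9
11     → 9 11
drop   → 9
7      → 9 7
swap   → 7 9
*      → 63
16     → 63 16
*      → 1008
78     → 1008 78
drop   → 1008
dup    → 1008 1008
rot  — needs 3 operands, stack has 2 → underflow

13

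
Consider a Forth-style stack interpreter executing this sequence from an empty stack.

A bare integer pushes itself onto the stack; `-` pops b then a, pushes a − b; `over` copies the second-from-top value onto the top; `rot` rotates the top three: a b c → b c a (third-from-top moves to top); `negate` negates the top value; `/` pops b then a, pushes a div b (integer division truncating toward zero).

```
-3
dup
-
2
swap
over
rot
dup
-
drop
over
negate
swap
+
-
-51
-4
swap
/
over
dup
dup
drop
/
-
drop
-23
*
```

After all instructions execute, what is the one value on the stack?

-3      -3
dup     -3 -3
-       0
2       0 2
swap    2 0
over    2 0 2
rot     0 2 2
dup     0 2 2 2
-       0 2 0
drop    0 2
over    0 2 0
negate  0 2 0
swap    0 0 2
+       0 2
-       -2
-51     -2 -51
-4      -2 -51 -4
swap    -2 -4 -51
/       -2 0
over    -2 0 -2
dup     -2 0 -2 -2
dup     -2 0 -2 -2 -2
drop    -2 0 -2 -2
/       -2 0 1
-       -2 -1
drop    -2
-23     -2 -23
*       46

46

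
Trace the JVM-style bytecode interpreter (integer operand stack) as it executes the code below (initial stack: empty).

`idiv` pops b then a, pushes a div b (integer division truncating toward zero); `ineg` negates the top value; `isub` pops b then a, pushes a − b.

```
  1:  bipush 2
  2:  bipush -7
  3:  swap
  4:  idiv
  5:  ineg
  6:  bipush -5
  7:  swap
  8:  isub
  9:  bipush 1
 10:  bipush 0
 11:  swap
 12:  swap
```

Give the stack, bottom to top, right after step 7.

[-5, 3]

bipush 2  → [2]
bipush -7 → [2, -7]
swap      → [-7, 2]
idiv      → [-3]
ineg      → [3]
bipush -5 → [3, -5]
swap      → [-5, 3]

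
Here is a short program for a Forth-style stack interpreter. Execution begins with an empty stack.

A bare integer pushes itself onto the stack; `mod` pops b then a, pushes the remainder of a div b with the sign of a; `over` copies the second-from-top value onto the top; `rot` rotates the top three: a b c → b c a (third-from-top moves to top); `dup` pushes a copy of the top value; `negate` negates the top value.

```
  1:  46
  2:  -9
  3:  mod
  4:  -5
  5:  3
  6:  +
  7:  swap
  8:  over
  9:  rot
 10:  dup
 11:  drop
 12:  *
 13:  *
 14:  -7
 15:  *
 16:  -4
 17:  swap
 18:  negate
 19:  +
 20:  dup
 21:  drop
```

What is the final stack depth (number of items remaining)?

1

46     : [46]
-9     : [46, -9]
mod    : [1]
-5     : [1, -5]
3      : [1, -5, 3]
+      : [1, -2]
swap   : [-2, 1]
over   : [-2, 1, -2]
rot    : [1, -2, -2]
dup    : [1, -2, -2, -2]
drop   : [1, -2, -2]
*      : [1, 4]
*      : [4]
-7     : [4, -7]
*      : [-28]
-4     : [-28, -4]
swap   : [-4, -28]
negate : [-4, 28]
+      : [24]
dup    : [24, 24]
drop   : [24]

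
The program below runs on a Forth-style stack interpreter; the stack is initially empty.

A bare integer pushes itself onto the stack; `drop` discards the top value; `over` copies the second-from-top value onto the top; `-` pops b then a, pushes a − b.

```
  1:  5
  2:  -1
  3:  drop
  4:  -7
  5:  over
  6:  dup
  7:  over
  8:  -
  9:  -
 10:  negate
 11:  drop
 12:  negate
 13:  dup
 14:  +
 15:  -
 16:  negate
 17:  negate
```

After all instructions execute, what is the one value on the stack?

5      → 5
-1     → 5 -1
drop   → 5
-7     → 5 -7
over   → 5 -7 5
dup    → 5 -7 5 5
over   → 5 -7 5 5 5
-      → 5 -7 5 0
-      → 5 -7 5
negate → 5 -7 -5
drop   → 5 -7
negate → 5 7
dup    → 5 7 7
+      → 5 14
-      → -9
negate → 9
negate → -9

-9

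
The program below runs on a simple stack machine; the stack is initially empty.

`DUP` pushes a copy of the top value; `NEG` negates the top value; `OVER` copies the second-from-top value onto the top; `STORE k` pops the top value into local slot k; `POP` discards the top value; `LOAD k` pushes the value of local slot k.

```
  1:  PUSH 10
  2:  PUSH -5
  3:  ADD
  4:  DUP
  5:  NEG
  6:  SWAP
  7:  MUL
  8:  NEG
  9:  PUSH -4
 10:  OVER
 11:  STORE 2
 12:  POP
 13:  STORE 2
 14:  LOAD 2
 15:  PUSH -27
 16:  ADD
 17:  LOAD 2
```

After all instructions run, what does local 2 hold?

PUSH 10  -> [10]
PUSH -5  -> [10, -5]
ADD      -> [5]
DUP      -> [5, 5]
NEG      -> [5, -5]
SWAP     -> [-5, 5]
MUL      -> [-25]
NEG      -> [25]
PUSH -4  -> [25, -4]
OVER     -> [25, -4, 25]
STORE 2  -> [25, -4]
POP      -> [25]
STORE 2  -> []
LOAD 2   -> [25]
PUSH -27 -> [25, -27]
ADD      -> [-2]
LOAD 2   -> [-2, 25]

25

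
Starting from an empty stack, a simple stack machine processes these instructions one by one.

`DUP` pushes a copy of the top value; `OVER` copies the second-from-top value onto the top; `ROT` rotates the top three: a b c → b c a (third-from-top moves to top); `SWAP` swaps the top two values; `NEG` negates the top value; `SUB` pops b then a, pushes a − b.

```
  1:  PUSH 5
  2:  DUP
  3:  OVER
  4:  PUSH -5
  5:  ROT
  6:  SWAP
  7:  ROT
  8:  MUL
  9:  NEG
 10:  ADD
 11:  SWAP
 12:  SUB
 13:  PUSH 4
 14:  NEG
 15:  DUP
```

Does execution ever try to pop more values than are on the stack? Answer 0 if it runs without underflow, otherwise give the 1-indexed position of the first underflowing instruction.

PUSH 5  → [5]
DUP     → [5, 5]
OVER    → [5, 5, 5]
PUSH -5 → [5, 5, 5, -5]
ROT     → [5, 5, -5, 5]
SWAP    → [5, 5, 5, -5]
ROT     → [5, 5, -5, 5]
MUL     → [5, 5, -25]
NEG     → [5, 5, 25]
ADD     → [5, 30]
SWAP    → [30, 5]
SUB     → [25]
PUSH 4  → [25, 4]
NEG     → [25, -4]
DUP     → [25, -4, -4]

0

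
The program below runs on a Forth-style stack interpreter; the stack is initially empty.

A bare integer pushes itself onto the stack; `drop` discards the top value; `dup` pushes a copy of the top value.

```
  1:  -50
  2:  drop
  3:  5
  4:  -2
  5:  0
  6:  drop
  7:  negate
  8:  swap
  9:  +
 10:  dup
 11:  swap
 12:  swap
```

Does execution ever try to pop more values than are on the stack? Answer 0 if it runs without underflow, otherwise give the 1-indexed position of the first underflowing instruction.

0

-50    -> [-50]
drop   -> []
5      -> [5]
-2     -> [5, -2]
0      -> [5, -2, 0]
drop   -> [5, -2]
negate -> [5, 2]
swap   -> [2, 5]
+      -> [7]
dup    -> [7, 7]
swap   -> [7, 7]
swap   -> [7, 7]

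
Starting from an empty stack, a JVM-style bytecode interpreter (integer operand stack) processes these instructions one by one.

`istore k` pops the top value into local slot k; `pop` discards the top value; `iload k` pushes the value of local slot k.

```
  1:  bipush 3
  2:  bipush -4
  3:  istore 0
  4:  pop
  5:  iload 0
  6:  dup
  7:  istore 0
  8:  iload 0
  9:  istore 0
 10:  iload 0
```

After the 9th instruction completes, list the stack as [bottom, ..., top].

[-4]

bipush 3  : [3]
bipush -4 : [3, -4]
istore 0  : [3]
pop       : []
iload 0   : [-4]
dup       : [-4, -4]
istore 0  : [-4]
iload 0   : [-4, -4]
istore 0  : [-4]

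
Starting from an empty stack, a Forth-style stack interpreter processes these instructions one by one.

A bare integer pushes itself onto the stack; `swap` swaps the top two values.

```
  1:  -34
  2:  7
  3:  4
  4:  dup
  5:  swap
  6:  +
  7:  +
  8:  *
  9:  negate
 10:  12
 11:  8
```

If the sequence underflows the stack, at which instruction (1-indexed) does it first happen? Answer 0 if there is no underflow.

-34    → -34
7      → -34 7
4      → -34 7 4
dup    → -34 7 4 4
swap   → -34 7 4 4
+      → -34 7 8
+      → -34 15
*      → -510
negate → 510
12     → 510 12
8      → 510 12 8

0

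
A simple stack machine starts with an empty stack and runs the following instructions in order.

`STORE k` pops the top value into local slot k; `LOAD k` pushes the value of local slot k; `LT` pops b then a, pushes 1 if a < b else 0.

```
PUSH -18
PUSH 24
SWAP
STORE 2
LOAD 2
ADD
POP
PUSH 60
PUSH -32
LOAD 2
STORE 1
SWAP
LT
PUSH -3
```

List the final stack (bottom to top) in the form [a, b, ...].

[1, -3]

PUSH -18  -18
PUSH 24   -18 24
SWAP      24 -18
STORE 2   24
LOAD 2    24 -18
ADD       6
POP       (empty)
PUSH 60   60
PUSH -32  60 -32
LOAD 2    60 -32 -18
STORE 1   60 -32
SWAP      -32 60
LT        1
PUSH -3   1 -3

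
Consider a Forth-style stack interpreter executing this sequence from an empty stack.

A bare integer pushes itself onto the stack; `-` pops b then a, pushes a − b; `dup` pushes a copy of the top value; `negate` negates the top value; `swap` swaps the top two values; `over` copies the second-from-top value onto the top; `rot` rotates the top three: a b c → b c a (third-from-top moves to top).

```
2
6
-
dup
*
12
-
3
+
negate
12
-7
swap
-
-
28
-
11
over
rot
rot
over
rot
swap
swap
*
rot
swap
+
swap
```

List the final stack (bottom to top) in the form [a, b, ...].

2      : 2
6      : 2 6
-      : -4
dup    : -4 -4
*      : 16
12     : 16 12
-      : 4
3      : 4 3
+      : 7
negate : -7
12     : -7 12
-7     : -7 12 -7
swap   : -7 -7 12
-      : -7 -19
-      : 12
28     : 12 28
-      : -16
11     : -16 11
over   : -16 11 -16
rot    : 11 -16 -16
rot    : -16 -16 11
over   : -16 -16 11 -16
rot    : -16 11 -16 -16
swap   : -16 11 -16 -16
swap   : -16 11 -16 -16
*      : -16 11 256
rot    : 11 256 -16
swap   : 11 -16 256
+      : 11 240
swap   : 240 11

[240, 11]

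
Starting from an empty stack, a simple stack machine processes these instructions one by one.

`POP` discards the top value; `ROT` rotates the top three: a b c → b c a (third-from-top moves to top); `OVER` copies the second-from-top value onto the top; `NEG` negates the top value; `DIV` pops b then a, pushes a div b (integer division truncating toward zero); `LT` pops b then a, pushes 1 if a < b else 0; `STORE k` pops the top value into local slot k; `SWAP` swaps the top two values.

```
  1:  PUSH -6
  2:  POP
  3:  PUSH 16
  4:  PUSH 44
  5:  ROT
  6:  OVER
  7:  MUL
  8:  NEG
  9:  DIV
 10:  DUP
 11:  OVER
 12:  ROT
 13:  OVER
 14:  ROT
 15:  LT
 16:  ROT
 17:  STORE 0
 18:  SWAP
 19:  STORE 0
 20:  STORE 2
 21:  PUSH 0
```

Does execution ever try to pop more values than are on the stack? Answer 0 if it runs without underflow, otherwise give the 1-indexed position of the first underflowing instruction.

PUSH -6 → [-6]
POP     → []
PUSH 16 → [16]
PUSH 44 → [16, 44]
ROT  — needs 3 operands, stack has 2 → underflow

5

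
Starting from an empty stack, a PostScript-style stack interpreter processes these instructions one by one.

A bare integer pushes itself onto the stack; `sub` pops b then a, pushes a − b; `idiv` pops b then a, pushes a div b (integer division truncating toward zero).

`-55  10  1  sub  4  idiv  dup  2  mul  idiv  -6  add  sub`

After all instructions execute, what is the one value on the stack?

-49

-55  → -55
10   → -55 10
1    → -55 10 1
sub  → -55 9
4    → -55 9 4
idiv → -55 2
dup  → -55 2 2
2    → -55 2 2 2
mul  → -55 2 4
idiv → -55 0
-6   → -55 0 -6
add  → -55 -6
sub  → -49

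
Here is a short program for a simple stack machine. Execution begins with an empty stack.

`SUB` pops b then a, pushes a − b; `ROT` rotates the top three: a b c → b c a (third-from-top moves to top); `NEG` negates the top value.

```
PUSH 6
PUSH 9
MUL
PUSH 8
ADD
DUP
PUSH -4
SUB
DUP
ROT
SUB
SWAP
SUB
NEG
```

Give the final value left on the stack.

62

PUSH 6  : 6
PUSH 9  : 6 9
MUL     : 54
PUSH 8  : 54 8
ADD     : 62
DUP     : 62 62
PUSH -4 : 62 62 -4
SUB     : 62 66
DUP     : 62 66 66
ROT     : 66 66 62
SUB     : 66 4
SWAP    : 4 66
SUB     : -62
NEG     : 62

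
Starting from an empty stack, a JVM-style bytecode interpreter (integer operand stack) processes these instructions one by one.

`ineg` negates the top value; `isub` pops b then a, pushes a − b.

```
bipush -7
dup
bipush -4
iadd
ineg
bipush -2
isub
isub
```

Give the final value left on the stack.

bipush -7  -7
dup        -7 -7
bipush -4  -7 -7 -4
iadd       -7 -11
ineg       -7 11
bipush -2  -7 11 -2
isub       -7 13
isub       -20

-20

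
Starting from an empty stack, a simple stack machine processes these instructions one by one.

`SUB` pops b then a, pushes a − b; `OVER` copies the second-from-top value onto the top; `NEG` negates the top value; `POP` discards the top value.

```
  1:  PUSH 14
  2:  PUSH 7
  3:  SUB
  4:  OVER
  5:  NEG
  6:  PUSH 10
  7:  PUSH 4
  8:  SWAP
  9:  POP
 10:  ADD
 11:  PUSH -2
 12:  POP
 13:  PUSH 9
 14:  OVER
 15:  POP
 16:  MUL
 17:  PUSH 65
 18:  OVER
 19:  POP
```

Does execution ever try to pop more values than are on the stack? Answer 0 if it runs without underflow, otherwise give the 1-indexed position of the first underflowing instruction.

PUSH 14 : 14
PUSH 7  : 14 7
SUB     : 7
OVER  — needs 2 operands, stack has 1 → underflow

4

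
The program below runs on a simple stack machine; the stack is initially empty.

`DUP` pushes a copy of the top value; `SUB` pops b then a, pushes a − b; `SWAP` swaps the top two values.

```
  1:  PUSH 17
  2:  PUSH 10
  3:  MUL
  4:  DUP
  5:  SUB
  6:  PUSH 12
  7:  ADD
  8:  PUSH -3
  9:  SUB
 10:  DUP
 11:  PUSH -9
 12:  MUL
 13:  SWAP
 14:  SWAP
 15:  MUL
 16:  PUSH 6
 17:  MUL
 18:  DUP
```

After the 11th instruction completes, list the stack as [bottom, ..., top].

PUSH 17 : [17]
PUSH 10 : [17, 10]
MUL     : [170]
DUP     : [170, 170]
SUB     : [0]
PUSH 12 : [0, 12]
ADD     : [12]
PUSH -3 : [12, -3]
SUB     : [15]
DUP     : [15, 15]
PUSH -9 : [15, 15, -9]

[15, 15, -9]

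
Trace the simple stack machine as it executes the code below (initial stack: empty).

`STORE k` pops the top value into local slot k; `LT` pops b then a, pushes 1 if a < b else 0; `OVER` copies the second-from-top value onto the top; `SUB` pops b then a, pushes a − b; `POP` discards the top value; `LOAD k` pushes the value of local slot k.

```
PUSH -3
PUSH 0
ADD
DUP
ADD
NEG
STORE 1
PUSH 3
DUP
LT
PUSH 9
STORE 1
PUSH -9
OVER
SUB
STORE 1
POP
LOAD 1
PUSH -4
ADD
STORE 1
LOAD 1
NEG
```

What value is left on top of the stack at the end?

13

PUSH -3 -> -3
PUSH 0  -> -3 0
ADD     -> -3
DUP     -> -3 -3
ADD     -> -6
NEG     -> 6
STORE 1 -> (empty)
PUSH 3  -> 3
DUP     -> 3 3
LT      -> 0
PUSH 9  -> 0 9
STORE 1 -> 0
PUSH -9 -> 0 -9
OVER    -> 0 -9 0
SUB     -> 0 -9
STORE 1 -> 0
POP     -> (empty)
LOAD 1  -> -9
PUSH -4 -> -9 -4
ADD     -> -13
STORE 1 -> (empty)
LOAD 1  -> -13
NEG     -> 13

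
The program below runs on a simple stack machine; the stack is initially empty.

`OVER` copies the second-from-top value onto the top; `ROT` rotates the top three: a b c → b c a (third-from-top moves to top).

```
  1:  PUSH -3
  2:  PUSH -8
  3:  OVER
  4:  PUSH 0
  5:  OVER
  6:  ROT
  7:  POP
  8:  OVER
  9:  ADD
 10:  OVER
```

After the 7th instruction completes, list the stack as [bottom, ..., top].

[-3, -8, 0, -3]

PUSH -3 : [-3]
PUSH -8 : [-3, -8]
OVER    : [-3, -8, -3]
PUSH 0  : [-3, -8, -3, 0]
OVER    : [-3, -8, -3, 0, -3]
ROT     : [-3, -8, 0, -3, -3]
POP     : [-3, -8, 0, -3]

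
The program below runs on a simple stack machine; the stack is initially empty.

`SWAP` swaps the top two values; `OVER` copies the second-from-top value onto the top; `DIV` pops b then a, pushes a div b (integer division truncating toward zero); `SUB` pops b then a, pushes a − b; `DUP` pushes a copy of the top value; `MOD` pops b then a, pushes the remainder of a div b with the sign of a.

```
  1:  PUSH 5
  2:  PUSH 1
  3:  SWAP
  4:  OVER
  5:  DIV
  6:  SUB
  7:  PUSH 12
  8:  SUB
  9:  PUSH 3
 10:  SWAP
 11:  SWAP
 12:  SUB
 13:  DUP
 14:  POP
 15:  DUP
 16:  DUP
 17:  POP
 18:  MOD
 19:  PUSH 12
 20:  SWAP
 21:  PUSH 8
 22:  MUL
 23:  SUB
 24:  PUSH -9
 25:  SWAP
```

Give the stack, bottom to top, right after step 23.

[12]

PUSH 5  -> 5
PUSH 1  -> 5 1
SWAP    -> 1 5
OVER    -> 1 5 1
DIV     -> 1 5
SUB     -> -4
PUSH 12 -> -4 12
SUB     -> -16
PUSH 3  -> -16 3
SWAP    -> 3 -16
SWAP    -> -16 3
SUB     -> -19
DUP     -> -19 -19
POP     -> -19
DUP     -> -19 -19
DUP     -> -19 -19 -19
POP     -> -19 -19
MOD     -> 0
PUSH 12 -> 0 12
SWAP    -> 12 0
PUSH 8  -> 12 0 8
MUL     -> 12 0
SUB     -> 12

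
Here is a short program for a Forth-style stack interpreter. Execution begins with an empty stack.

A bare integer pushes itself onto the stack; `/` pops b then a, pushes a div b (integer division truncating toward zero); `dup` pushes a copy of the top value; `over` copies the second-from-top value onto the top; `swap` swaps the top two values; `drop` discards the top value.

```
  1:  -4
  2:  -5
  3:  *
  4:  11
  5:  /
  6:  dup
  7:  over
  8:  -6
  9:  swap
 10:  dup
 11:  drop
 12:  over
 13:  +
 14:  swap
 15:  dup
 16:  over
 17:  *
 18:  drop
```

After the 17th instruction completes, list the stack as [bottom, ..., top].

[1, 1, -5, -6, 36]

-4   : [-4]
-5   : [-4, -5]
*    : [20]
11   : [20, 11]
/    : [1]
dup  : [1, 1]
over : [1, 1, 1]
-6   : [1, 1, 1, -6]
swap : [1, 1, -6, 1]
dup  : [1, 1, -6, 1, 1]
drop : [1, 1, -6, 1]
over : [1, 1, -6, 1, -6]
+    : [1, 1, -6, -5]
swap : [1, 1, -5, -6]
dup  : [1, 1, -5, -6, -6]
over : [1, 1, -5, -6, -6, -6]
*    : [1, 1, -5, -6, 36]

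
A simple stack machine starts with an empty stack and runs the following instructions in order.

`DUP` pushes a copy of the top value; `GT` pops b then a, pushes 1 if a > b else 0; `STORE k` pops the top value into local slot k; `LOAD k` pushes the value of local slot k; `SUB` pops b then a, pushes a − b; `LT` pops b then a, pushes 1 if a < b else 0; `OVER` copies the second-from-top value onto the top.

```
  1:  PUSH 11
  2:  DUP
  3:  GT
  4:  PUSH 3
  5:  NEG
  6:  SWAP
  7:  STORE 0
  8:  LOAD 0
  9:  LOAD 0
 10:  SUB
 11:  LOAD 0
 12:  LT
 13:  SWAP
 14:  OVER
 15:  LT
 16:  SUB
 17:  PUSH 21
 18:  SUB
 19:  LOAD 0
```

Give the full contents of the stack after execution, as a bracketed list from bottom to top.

PUSH 11 -> [11]
DUP     -> [11, 11]
GT      -> [0]
PUSH 3  -> [0, 3]
NEG     -> [0, -3]
SWAP    -> [-3, 0]
STORE 0 -> [-3]
LOAD 0  -> [-3, 0]
LOAD 0  -> [-3, 0, 0]
SUB     -> [-3, 0]
LOAD 0  -> [-3, 0, 0]
LT      -> [-3, 0]
SWAP    -> [0, -3]
OVER    -> [0, -3, 0]
LT      -> [0, 1]
SUB     -> [-1]
PUSH 21 -> [-1, 21]
SUB     -> [-22]
LOAD 0  -> [-22, 0]

[-22, 0]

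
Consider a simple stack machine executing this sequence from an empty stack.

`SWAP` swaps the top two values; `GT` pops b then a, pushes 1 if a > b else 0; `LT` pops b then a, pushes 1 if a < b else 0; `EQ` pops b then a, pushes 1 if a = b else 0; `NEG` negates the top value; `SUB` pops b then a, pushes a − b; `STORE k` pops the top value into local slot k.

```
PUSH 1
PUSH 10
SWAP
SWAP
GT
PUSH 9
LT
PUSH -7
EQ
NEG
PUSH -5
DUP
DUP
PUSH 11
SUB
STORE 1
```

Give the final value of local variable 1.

PUSH 1   [1]
PUSH 10  [1, 10]
SWAP     [10, 1]
SWAP     [1, 10]
GT       [0]
PUSH 9   [0, 9]
LT       [1]
PUSH -7  [1, -7]
EQ       [0]
NEG      [0]
PUSH -5  [0, -5]
DUP      [0, -5, -5]
DUP      [0, -5, -5, -5]
PUSH 11  [0, -5, -5, -5, 11]
SUB      [0, -5, -5, -16]
STORE 1  [0, -5, -5]

-16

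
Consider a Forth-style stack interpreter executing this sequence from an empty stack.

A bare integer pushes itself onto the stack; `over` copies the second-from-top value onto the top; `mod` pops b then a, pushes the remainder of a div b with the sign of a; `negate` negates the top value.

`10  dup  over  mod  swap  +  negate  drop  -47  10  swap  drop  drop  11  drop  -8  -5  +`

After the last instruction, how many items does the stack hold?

1

10     : 10
dup    : 10 10
over   : 10 10 10
mod    : 10 0
swap   : 0 10
+      : 10
negate : -10
drop   : (empty)
-47    : -47
10     : -47 10
swap   : 10 -47
drop   : 10
drop   : (empty)
11     : 11
drop   : (empty)
-8     : -8
-5     : -8 -5
+      : -13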